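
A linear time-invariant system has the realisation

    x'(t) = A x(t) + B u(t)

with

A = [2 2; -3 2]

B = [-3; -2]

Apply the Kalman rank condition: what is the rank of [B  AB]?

AB = [[-10], [5]]
Controllability matrix C = [B  AB] = [[-3, -10], [-2, 5]]
det(C) = (-3)·5 - (-10)·(-2) = -15 - 20 = -35 ≠ 0, so rank(C) = 2.
rank(C) = 2 = n, so the pair (A, B) is completely controllable.

2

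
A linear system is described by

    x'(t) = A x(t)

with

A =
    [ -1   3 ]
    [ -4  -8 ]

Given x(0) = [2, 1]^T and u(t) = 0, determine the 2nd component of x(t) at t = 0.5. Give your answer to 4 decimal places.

det(sI - A) = s^2 - (tr A)s + det A, with tr A = (-1) + (-8) = -9 and det A = (-1)·(-8) - 3·(-4) = 8 - (-12) = 20.
So p(s) = det(sI - A) = s^2 + 9s + 20.
Factor s^2 + 9s + 20: two numbers with sum -9 and product 20 are -4 and -5, so s^2 + 9s + 20 = (s + 4)(s + 5).
Hence p(s) = (s + 4) (s + 5), with roots -5, -4.
The eigenvalues -5, -4 are distinct and real, so A is diagonalisable and x(t) = e^{At} x(0) = V diag(e^{λ_i t}) V^{-1} x(0), where the columns of V are the eigenvectors.
λ = -5: A - (-5)I = [[4, 3], [-4, -3]]. Row 1 gives 4·v1 + 3·v2 = 0, so take v_1 = [3, -4]^T.
λ = -4: A - (-4)I = [[3, 3], [-4, -4]]. Row 1 gives 3·v1 + 3·v2 = 0, so take v_2 = [-1, 1]^T.
V = [v_1 v_2] = [[3, -1], [-4, 1]] has det V = -1, so V^{-1} = adj(V)/det V = [[-1, -1], [-4, -3]].
Modal coordinates z(0) = V^{-1} x(0): (-1)·2 + (-1)·1 = -3; (-4)·2 + (-3)·1 = -11; so z(0) = [-3, -11]^T.
x_2(t) = Σ_i (v_i)_2 · z_i(0) · e^{λ_i t} (row 2 of V times the modal terms).
x_2(0.5) = (-4)·(-3)·e^{-5·0.5} + 1·(-11)·e^{-4·0.5} = 12·0.082085 + (-11)·0.135335 = -0.5037.

-0.5037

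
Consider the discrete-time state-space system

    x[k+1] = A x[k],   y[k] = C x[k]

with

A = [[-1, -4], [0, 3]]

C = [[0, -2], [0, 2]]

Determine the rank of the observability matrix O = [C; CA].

1

CA = [[0, -6], [0, 6]]
Observability matrix O = [C; CA] = [[0, -2], [0, 2], [0, -6], [0, 6]]
Every row of O is a scalar multiple of row 1 = [0, -2] (multipliers 1, -1, 3, -3), so the rows span a one-dimensional space.
O ≠ 0, hence rank(O) = 1.
rank(O) = 1 < n = 2, so the pair (A, C) is not completely observable.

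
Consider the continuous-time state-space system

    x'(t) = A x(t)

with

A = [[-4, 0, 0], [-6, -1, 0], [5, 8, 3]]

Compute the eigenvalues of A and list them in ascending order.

-4, -1, 3

det(sI - A) = s^3 - (tr A)s^2 + (M11 + M22 + M33)s - det A, where Mii is the 2×2 principal minor of A obtained by deleting row i and column i.
tr A = (-4) + (-1) + 3 = -2; M11 = (-1)·3 - 0·8 = -3 - 0 = -3; M22 = (-4)·3 - 0·5 = -12 - 0 = -12; M33 = (-4)·(-1) - 0·(-6) = 4 - 0 = 4; sum of minors = -11.
det A = (-4)·((-1)·3 - 0·8) - 0·((-6)·3 - 0·5) + 0·((-6)·8 - (-1)·5) = (-4)·(-3) - 0·(-18) + 0·(-43) = 12.
So p(s) = det(sI - A) = s^3 + 2s^2 - 11s - 12.
Rational-root test: any integer root divides -12. Testing small divisors, s = -1 works: p(-1) = -1 + 2 + 11 + (-12) = 0, so (s + 1) is a factor.
Dividing, p(s) = (s + 1)(s^2 + s - 12).
Factor s^2 + s - 12: two numbers with sum -1 and product -12 are 3 and -4, so s^2 + s - 12 = (s - 3)(s + 4).
Hence p(s) = (s - 3) (s + 1) (s + 4), with roots -4, -1, 3.
At least one eigenvalue has non-negative real part, so the system is not asymptotically stable.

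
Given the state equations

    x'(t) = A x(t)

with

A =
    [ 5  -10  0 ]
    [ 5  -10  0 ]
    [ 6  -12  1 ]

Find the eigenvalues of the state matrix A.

-5, 0, 1

det(sI - A) = s^3 - (tr A)s^2 + (M11 + M22 + M33)s - det A, where Mii is the 2×2 principal minor of A obtained by deleting row i and column i.
tr A = 5 + (-10) + 1 = -4; M11 = (-10)·1 - 0·(-12) = -10 - 0 = -10; M22 = 5·1 - 0·6 = 5 - 0 = 5; M33 = 5·(-10) - (-10)·5 = -50 - (-50) = 0; sum of minors = -5.
det A = 5·((-10)·1 - 0·(-12)) - (-10)·(5·1 - 0·6) + 0·(5·(-12) - (-10)·6) = 5·(-10) - (-10)·5 + 0·0 = 0.
So p(s) = det(sI - A) = s^3 + 4s^2 - 5s.
The constant term is 0, so p(s) = s(s^2 + 4s - 5).
Factor s^2 + 4s - 5: two numbers with sum -4 and product -5 are 1 and -5, so s^2 + 4s - 5 = (s - 1)(s + 5).
Hence p(s) = s (s - 1) (s + 5), with roots -5, 0, 1.
At least one eigenvalue has non-negative real part, so the system is not asymptotically stable.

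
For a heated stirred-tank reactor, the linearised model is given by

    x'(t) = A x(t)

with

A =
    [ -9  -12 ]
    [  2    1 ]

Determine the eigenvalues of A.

-5, -3

det(sI - A) = s^2 - (tr A)s + det A, with tr A = (-9) + 1 = -8 and det A = (-9)·1 - (-12)·2 = -9 - (-24) = 15.
So p(s) = det(sI - A) = s^2 + 8s + 15.
Factor s^2 + 8s + 15: two numbers with sum -8 and product 15 are -3 and -5, so s^2 + 8s + 15 = (s + 3)(s + 5).
Hence p(s) = (s + 3) (s + 5), with roots -5, -3.
All eigenvalues have negative real part, so the system is asymptotically stable.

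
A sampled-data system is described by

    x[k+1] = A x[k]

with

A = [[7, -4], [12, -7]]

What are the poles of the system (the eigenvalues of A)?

-1, 1

det(zI - A) = z^2 - (tr A)z + det A, with tr A = 7 + (-7) = 0 and det A = 7·(-7) - (-4)·12 = -49 - (-48) = -1.
So p(z) = det(zI - A) = z^2 - 1.
Factor z^2 - 1: two numbers with sum 0 and product -1 are 1 and -1, so z^2 - 1 = (z - 1)(z + 1).
Hence p(z) = (z - 1) (z + 1), with roots -1, 1.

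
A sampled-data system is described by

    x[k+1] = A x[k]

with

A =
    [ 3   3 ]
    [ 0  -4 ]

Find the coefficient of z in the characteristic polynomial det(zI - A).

For a 2×2 matrix, det(zI - A) = z^2 - (tr A)z + det A.
tr A = -1, det A = -12.
So p(z) = z^2 + z - 12.
The coefficient of z is 1.

1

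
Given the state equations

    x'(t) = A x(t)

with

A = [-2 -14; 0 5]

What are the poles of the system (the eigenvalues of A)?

-2, 5

det(sI - A) = s^2 - (tr A)s + det A, with tr A = (-2) + 5 = 3 and det A = (-2)·5 - (-14)·0 = -10 - 0 = -10.
So p(s) = det(sI - A) = s^2 - 3s - 10.
Factor s^2 - 3s - 10: two numbers with sum 3 and product -10 are 5 and -2, so s^2 - 3s - 10 = (s - 5)(s + 2).
Hence p(s) = (s - 5) (s + 2), with roots -2, 5.
At least one eigenvalue has non-negative real part, so the system is not asymptotically stable.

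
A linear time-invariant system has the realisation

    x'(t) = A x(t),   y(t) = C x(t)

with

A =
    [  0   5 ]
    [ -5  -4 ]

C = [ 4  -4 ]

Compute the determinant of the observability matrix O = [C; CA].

224

CA = [[20, 36]]
Observability matrix O = [C; CA] = [[4, -4], [20, 36]]
det(O) = 4·36 - (-4)·20 = 144 - (-80) = 224
Since det(O) ≠ 0, rank(O) = 2 and the system is completely observable.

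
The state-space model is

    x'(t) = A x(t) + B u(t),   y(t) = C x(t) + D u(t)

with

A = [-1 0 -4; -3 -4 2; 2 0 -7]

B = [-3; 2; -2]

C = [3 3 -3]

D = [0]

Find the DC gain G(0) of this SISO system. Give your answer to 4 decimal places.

G(0) = C(-A)^{-1}B + D = -C A^{-1} B + D.
det A = -60, so A^{-1} = (1/-60)·adj(A) = [[-7/15, 0, 4/15], [17/60, -1/4, -7/30], [-2/15, 0, -1/15]]
A^{-1} B = [13/15, -53/60, 8/15]^T
C A^{-1} B = -33/20
G(0) = D - C A^{-1} B = 0 - (-33/20) = 33/20 ≈ 1.6500

1.6500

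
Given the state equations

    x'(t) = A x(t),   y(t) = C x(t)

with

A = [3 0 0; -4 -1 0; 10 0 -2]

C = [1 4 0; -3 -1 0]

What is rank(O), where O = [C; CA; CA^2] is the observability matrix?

2

CA = [[-13, -4, 0], [-5, 1, 0]]
CA^2 = [[-23, 4, 0], [-19, -1, 0]]
Observability matrix O = [C; CA; CA^2] = [[1, 4, 0], [-3, -1, 0], [-13, -4, 0], [-5, 1, 0], [-23, 4, 0], [-19, -1, 0]]
Column 3 of O is identically zero, so rank(O) ≤ 2.
The 2×2 minor from rows 1, 2, columns 1, 2 is 1·(-1) - 4·(-3) = -1 - (-12) = 11 ≠ 0, so rank(O) = 2.
rank(O) = 2 < n = 3, so the pair (A, C) is not completely observable.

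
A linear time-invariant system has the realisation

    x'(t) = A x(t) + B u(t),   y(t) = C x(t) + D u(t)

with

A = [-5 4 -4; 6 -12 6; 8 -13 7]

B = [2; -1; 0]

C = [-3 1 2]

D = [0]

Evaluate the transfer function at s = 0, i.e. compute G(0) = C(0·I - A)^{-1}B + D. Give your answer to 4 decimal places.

14.5000

G(0) = C(-A)^{-1}B + D = -C A^{-1} B + D.
det A = -18, so A^{-1} = (1/-18)·adj(A) = [[1/3, -4/3, 4/3], [-1/3, 1/6, -1/3], [-1, 11/6, -2]]
A^{-1} B = [2, -5/6, -23/6]^T
C A^{-1} B = -29/2
G(0) = D - C A^{-1} B = 0 - (-29/2) = 29/2 ≈ 14.5000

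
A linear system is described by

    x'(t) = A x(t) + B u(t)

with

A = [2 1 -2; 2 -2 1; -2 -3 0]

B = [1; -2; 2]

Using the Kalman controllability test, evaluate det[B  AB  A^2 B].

AB = [[-4], [8], [4]]
A^2B = [[-8], [-20], [-16]]
Controllability matrix C = [B  AB  A^2B] = [[1, -4, -8], [-2, 8, -20], [2, 4, -16]]
Expanding along the first row, det(C) = 1·(8·(-16) - (-20)·4) - (-4)·((-2)·(-16) - (-20)·2) + (-8)·((-2)·4 - 8·2) = 1·(-48) - (-4)·72 + (-8)·(-24) = 432
Since det(C) ≠ 0, rank(C) = 3 and the system is completely controllable.

432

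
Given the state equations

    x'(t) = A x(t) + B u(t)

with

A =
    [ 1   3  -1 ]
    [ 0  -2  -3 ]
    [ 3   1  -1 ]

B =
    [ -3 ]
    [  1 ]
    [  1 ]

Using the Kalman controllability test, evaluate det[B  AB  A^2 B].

AB = [[-1], [-5], [-9]]
A^2B = [[-7], [37], [1]]
Controllability matrix C = [B  AB  A^2B] = [[-3, -1, -7], [1, -5, 37], [1, -9, 1]]
Expanding along the first row, det(C) = (-3)·((-5)·1 - 37·(-9)) - (-1)·(1·1 - 37·1) + (-7)·(1·(-9) - (-5)·1) = (-3)·328 - (-1)·(-36) + (-7)·(-4) = -992
Since det(C) ≠ 0, rank(C) = 3 and the system is completely controllable.

-992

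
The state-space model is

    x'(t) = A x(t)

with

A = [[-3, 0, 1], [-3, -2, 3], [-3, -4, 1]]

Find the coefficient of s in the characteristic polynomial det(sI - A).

Expand det(sI - A) for the 3×3 matrix.
p(s) = s^3 + 4s^2 + 16s + 24.
(Check: constant term = det(-A) = (-1)^3 det A = 24; coefficient of s^2 = -tr A = 4.)
The coefficient of s is 16.

16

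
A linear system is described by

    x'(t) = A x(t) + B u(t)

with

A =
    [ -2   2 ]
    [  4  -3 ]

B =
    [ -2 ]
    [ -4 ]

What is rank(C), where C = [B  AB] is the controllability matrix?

2

AB = [[-4], [4]]
Controllability matrix C = [B  AB] = [[-2, -4], [-4, 4]]
det(C) = (-2)·4 - (-4)·(-4) = -8 - 16 = -24 ≠ 0, so rank(C) = 2.
rank(C) = 2 = n, so the pair (A, B) is completely controllable.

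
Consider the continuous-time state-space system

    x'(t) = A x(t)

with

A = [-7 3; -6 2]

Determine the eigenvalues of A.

-4, -1

det(sI - A) = s^2 - (tr A)s + det A, with tr A = (-7) + 2 = -5 and det A = (-7)·2 - 3·(-6) = -14 - (-18) = 4.
So p(s) = det(sI - A) = s^2 + 5s + 4.
Factor s^2 + 5s + 4: two numbers with sum -5 and product 4 are -1 and -4, so s^2 + 5s + 4 = (s + 1)(s + 4).
Hence p(s) = (s + 1) (s + 4), with roots -4, -1.
All eigenvalues have negative real part, so the system is asymptotically stable.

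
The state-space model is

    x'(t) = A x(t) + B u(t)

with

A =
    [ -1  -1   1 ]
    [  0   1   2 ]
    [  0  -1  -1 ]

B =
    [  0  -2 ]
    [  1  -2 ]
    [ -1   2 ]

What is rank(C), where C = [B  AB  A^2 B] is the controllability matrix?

AB = [[-2, 6], [-1, 2], [0, 0]]
A^2B = [[3, -8], [-1, 2], [1, -2]]
Controllability matrix C = [B  AB  A^2B] = [[0, -2, -2, 6, 3, -8], [1, -2, -1, 2, -1, 2], [-1, 2, 0, 0, 1, -2]]
Take the 3×3 submatrix of C formed by columns 1, 2, 3: [[0, -2, -2], [1, -2, -1], [-1, 2, 0]]. Its determinant is 0·((-2)·0 - (-1)·2) - (-2)·(1·0 - (-1)·(-1)) + (-2)·(1·2 - (-2)·(-1)) = 0·2 - (-2)·(-1) + (-2)·0 = -2 ≠ 0.
So rank(C) ≥ 3; since C has 3 rows, rank(C) = 3.
rank(C) = 3 = n, so the pair (A, B) is completely controllable.

3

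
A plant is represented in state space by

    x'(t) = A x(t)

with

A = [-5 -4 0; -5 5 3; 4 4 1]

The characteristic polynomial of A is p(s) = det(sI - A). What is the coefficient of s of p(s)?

Expand det(sI - A) for the 3×3 matrix.
p(s) = s^3 - s^2 - 57s + 33.
(Check: constant term = det(-A) = (-1)^3 det A = 33; coefficient of s^2 = -tr A = -1.)
The coefficient of s is -57.

-57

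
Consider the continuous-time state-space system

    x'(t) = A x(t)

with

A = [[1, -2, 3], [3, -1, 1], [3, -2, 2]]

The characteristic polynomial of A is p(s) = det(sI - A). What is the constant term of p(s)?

Expand det(sI - A) for the 3×3 matrix.
p(s) = s^3 - 2s^2 - 2s + 3.
(Check: constant term = det(-A) = (-1)^3 det A = 3; coefficient of s^2 = -tr A = -2.)
The constant term is 3.

3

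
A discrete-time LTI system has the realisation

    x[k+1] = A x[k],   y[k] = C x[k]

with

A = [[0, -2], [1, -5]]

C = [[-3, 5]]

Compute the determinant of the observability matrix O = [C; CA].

CA = [[5, -19]]
Observability matrix O = [C; CA] = [[-3, 5], [5, -19]]
det(O) = (-3)·(-19) - 5·5 = 57 - 25 = 32
Since det(O) ≠ 0, rank(O) = 2 and the system is completely observable.

32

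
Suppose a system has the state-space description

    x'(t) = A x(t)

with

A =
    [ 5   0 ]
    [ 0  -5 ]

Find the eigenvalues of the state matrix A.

-5, 5

det(sI - A) = s^2 - (tr A)s + det A, with tr A = 5 + (-5) = 0 and det A = 5·(-5) - 0·0 = -25 - 0 = -25.
So p(s) = det(sI - A) = s^2 - 25.
Factor s^2 - 25: two numbers with sum 0 and product -25 are 5 and -5, so s^2 - 25 = (s - 5)(s + 5).
Hence p(s) = (s - 5) (s + 5), with roots -5, 5.
At least one eigenvalue has non-negative real part, so the system is not asymptotically stable.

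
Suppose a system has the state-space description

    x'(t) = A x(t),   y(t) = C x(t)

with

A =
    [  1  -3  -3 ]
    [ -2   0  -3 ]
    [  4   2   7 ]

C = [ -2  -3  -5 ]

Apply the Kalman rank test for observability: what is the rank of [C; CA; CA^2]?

CA = [[-16, -4, -20]]
CA^2 = [[-88, 8, -80]]
Observability matrix O = [C; CA; CA^2] = [[-2, -3, -5], [-16, -4, -20], [-88, 8, -80]]
The columns c1, c2, c3 of O are linearly dependent: -c1 - c2 + c3 = 0 (check each entry), so rank(O) ≤ 2.
The 2×2 minor from rows 1, 2, columns 1, 2 is (-2)·(-4) - (-3)·(-16) = 8 - 48 = -40 ≠ 0, so rank(O) = 2.
rank(O) = 2 < n = 3, so the pair (A, C) is not completely observable.

2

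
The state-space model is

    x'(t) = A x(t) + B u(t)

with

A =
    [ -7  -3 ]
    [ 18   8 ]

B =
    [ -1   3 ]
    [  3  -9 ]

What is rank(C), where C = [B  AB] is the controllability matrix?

1

AB = [[-2, 6], [6, -18]]
Controllability matrix C = [B  AB] = [[-1, 3, -2, 6], [3, -9, 6, -18]]
Every column of C is a scalar multiple of column 1 = [-1, 3] (multipliers 1, -3, 2, -6), so the columns span a one-dimensional space.
C ≠ 0, hence rank(C) = 1.
rank(C) = 1 < n = 2, so the pair (A, B) is not completely controllable.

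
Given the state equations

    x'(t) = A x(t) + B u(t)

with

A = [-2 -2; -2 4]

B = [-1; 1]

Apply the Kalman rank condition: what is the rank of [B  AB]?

AB = [[0], [6]]
Controllability matrix C = [B  AB] = [[-1, 0], [1, 6]]
det(C) = (-1)·6 - 0·1 = -6 - 0 = -6 ≠ 0, so rank(C) = 2.
rank(C) = 2 = n, so the pair (A, B) is completely controllable.

2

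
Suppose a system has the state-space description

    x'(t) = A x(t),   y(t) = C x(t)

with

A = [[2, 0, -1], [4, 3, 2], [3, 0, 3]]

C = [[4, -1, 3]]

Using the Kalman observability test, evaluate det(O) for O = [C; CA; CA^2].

-115

CA = [[13, -3, 3]]
CA^2 = [[23, -9, -10]]
Observability matrix O = [C; CA; CA^2] = [[4, -1, 3], [13, -3, 3], [23, -9, -10]]
Expanding along the first row, det(O) = 4·((-3)·(-10) - 3·(-9)) - (-1)·(13·(-10) - 3·23) + 3·(13·(-9) - (-3)·23) = 4·57 - (-1)·(-199) + 3·(-48) = -115
Since det(O) ≠ 0, rank(O) = 3 and the system is completely observable.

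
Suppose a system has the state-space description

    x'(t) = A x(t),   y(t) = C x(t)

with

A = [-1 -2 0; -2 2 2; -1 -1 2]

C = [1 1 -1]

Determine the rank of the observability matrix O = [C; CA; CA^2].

3

CA = [[-2, 1, 0]]
CA^2 = [[0, 6, 2]]
Observability matrix O = [C; CA; CA^2] = [[1, 1, -1], [-2, 1, 0], [0, 6, 2]]
det(O) = 1·(1·2 - 0·6) - 1·((-2)·2 - 0·0) + (-1)·((-2)·6 - 1·0) = 1·2 - 1·(-4) + (-1)·(-12) = 18 ≠ 0, so rank(O) = 3.
rank(O) = 3 = n, so the pair (A, C) is completely observable.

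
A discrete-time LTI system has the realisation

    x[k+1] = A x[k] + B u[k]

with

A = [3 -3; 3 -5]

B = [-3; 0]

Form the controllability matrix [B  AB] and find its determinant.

AB = [[-9], [-9]]
Controllability matrix C = [B  AB] = [[-3, -9], [0, -9]]
det(C) = (-3)·(-9) - (-9)·0 = 27 - 0 = 27
Since det(C) ≠ 0, rank(C) = 2 and the system is completely controllable.

27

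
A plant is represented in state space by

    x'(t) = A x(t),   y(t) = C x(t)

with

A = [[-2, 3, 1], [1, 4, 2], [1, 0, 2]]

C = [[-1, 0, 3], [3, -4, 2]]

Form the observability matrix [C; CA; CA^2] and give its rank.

3

CA = [[5, -3, 5], [-8, -7, -1]]
CA^2 = [[-8, 3, 9], [8, -52, -24]]
Observability matrix O = [C; CA; CA^2] = [[-1, 0, 3], [3, -4, 2], [5, -3, 5], [-8, -7, -1], [-8, 3, 9], [8, -52, -24]]
Take the 3×3 submatrix of O formed by rows 1, 2, 3: [[-1, 0, 3], [3, -4, 2], [5, -3, 5]]. Its determinant is (-1)·((-4)·5 - 2·(-3)) - 0·(3·5 - 2·5) + 3·(3·(-3) - (-4)·5) = (-1)·(-14) - 0·5 + 3·11 = 47 ≠ 0.
So rank(O) ≥ 3; since O has 3 columns, rank(O) = 3.
rank(O) = 3 = n, so the pair (A, C) is completely observable.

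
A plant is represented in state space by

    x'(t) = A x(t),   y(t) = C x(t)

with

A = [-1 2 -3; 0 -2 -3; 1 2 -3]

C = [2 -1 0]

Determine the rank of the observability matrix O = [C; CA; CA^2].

3

CA = [[-2, 6, -3]]
CA^2 = [[-1, -22, -3]]
Observability matrix O = [C; CA; CA^2] = [[2, -1, 0], [-2, 6, -3], [-1, -22, -3]]
det(O) = 2·(6·(-3) - (-3)·(-22)) - (-1)·((-2)·(-3) - (-3)·(-1)) + 0·((-2)·(-22) - 6·(-1)) = 2·(-84) - (-1)·3 + 0·50 = -165 ≠ 0, so rank(O) = 3.
rank(O) = 3 = n, so the pair (A, C) is completely observable.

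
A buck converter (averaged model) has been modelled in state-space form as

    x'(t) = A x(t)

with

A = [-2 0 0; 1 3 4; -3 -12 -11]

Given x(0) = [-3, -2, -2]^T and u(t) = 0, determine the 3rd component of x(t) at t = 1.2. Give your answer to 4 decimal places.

0.4011

det(sI - A) = s^3 - (tr A)s^2 + (M11 + M22 + M33)s - det A, where Mii is the 2×2 principal minor of A obtained by deleting row i and column i.
tr A = (-2) + 3 + (-11) = -10; M11 = 3·(-11) - 4·(-12) = -33 - (-48) = 15; M22 = (-2)·(-11) - 0·(-3) = 22 - 0 = 22; M33 = (-2)·3 - 0·1 = -6 - 0 = -6; sum of minors = 31.
det A = (-2)·(3·(-11) - 4·(-12)) - 0·(1·(-11) - 4·(-3)) + 0·(1·(-12) - 3·(-3)) = (-2)·15 - 0·1 + 0·(-3) = -30.
So p(s) = det(sI - A) = s^3 + 10s^2 + 31s + 30.
Rational-root test: any integer root divides 30. Testing small divisors, s = -2 works: p(-2) = -8 + 40 + (-62) + 30 = 0, so (s + 2) is a factor.
Dividing, p(s) = (s + 2)(s^2 + 8s + 15).
Factor s^2 + 8s + 15: two numbers with sum -8 and product 15 are -3 and -5, so s^2 + 8s + 15 = (s + 3)(s + 5).
Hence p(s) = (s + 2) (s + 3) (s + 5), with roots -5, -3, -2.
The eigenvalues -5, -3, -2 are distinct and real, so A is diagonalisable and x(t) = e^{At} x(0) = V diag(e^{λ_i t}) V^{-1} x(0), where the columns of V are the eigenvectors.
λ = -5: A - (-5)I = [[3, 0, 0], [1, 8, 4], [-3, -12, -6]]. v must be orthogonal to every row; (row 1) × (row 2) = [0, -12, 24], so take v_1 = [0, -1, 2]^T.
λ = -3: A - (-3)I = [[1, 0, 0], [1, 6, 4], [-3, -12, -8]]. v must be orthogonal to every row; (row 1) × (row 2) = [0, -4, 6], so take v_2 = [0, 2, -3]^T.
λ = -2: A - (-2)I = [[0, 0, 0], [1, 5, 4], [-3, -12, -9]]. v must be orthogonal to every row; (row 2) × (row 3) = [3, -3, 3], so take v_3 = [1, -1, 1]^T.
V = [v_1 v_2 v_3] = [[0, 0, 1], [-1, 2, -1], [2, -3, 1]] has det V = -1, so V^{-1} = adj(V)/det V = [[1, 3, 2], [1, 2, 1], [1, 0, 0]].
Modal coordinates z(0) = V^{-1} x(0): 1·(-3) + 3·(-2) + 2·(-2) = -13; 1·(-3) + 2·(-2) + 1·(-2) = -9; 1·(-3) + 0·(-2) + 0·(-2) = -3; so z(0) = [-13, -9, -3]^T.
x_3(t) = Σ_i (v_i)_3 · z_i(0) · e^{λ_i t} (row 3 of V times the modal terms).
x_3(1.2) = 2·(-13)·e^{-5·1.2} + (-3)·(-9)·e^{-3·1.2} + 1·(-3)·e^{-2·1.2} = (-26)·0.002479 + 27·0.027324 + (-3)·0.090718 = 0.4011.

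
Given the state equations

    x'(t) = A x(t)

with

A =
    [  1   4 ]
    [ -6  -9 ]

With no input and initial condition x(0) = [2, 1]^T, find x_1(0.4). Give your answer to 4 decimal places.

det(sI - A) = s^2 - (tr A)s + det A, with tr A = 1 + (-9) = -8 and det A = 1·(-9) - 4·(-6) = -9 - (-24) = 15.
So p(s) = det(sI - A) = s^2 + 8s + 15.
Factor s^2 + 8s + 15: two numbers with sum -8 and product 15 are -3 and -5, so s^2 + 8s + 15 = (s + 3)(s + 5).
Hence p(s) = (s + 3) (s + 5), with roots -5, -3.
The eigenvalues -5, -3 are distinct and real, so A is diagonalisable and x(t) = e^{At} x(0) = V diag(e^{λ_i t}) V^{-1} x(0), where the columns of V are the eigenvectors.
λ = -5: A - (-5)I = [[6, 4], [-6, -4]]. Row 1 gives 6·v1 + 4·v2 = 0, so take v_1 = [-2, 3]^T.
λ = -3: A - (-3)I = [[4, 4], [-6, -6]]. Row 1 gives 4·v1 + 4·v2 = 0, so take v_2 = [1, -1]^T.
V = [v_1 v_2] = [[-2, 1], [3, -1]] has det V = -1, so V^{-1} = adj(V)/det V = [[1, 1], [3, 2]].
Modal coordinates z(0) = V^{-1} x(0): 1·2 + 1·1 = 3; 3·2 + 2·1 = 8; so z(0) = [3, 8]^T.
x_1(t) = Σ_i (v_i)_1 · z_i(0) · e^{λ_i t} (row 1 of V times the modal terms).
x_1(0.4) = (-2)·3·e^{-5·0.4} + 1·8·e^{-3·0.4} = (-6)·0.135335 + 8·0.301194 = 1.5975.

1.5975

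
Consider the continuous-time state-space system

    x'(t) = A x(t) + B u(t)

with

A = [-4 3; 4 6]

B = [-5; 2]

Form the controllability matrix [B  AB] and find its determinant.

-12

AB = [[26], [-8]]
Controllability matrix C = [B  AB] = [[-5, 26], [2, -8]]
det(C) = (-5)·(-8) - 26·2 = 40 - 52 = -12
Since det(C) ≠ 0, rank(C) = 2 and the system is completely controllable.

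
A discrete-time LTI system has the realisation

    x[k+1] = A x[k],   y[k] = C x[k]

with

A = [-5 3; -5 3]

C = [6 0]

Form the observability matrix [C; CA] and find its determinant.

CA = [[-30, 18]]
Observability matrix O = [C; CA] = [[6, 0], [-30, 18]]
det(O) = 6·18 - 0·(-30) = 108 - 0 = 108
Since det(O) ≠ 0, rank(O) = 2 and the system is completely observable.

108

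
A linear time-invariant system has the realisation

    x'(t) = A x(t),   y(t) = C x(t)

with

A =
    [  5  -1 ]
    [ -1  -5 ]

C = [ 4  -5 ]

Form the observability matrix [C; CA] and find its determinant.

CA = [[25, 21]]
Observability matrix O = [C; CA] = [[4, -5], [25, 21]]
det(O) = 4·21 - (-5)·25 = 84 - (-125) = 209
Since det(O) ≠ 0, rank(O) = 2 and the system is completely observable.

209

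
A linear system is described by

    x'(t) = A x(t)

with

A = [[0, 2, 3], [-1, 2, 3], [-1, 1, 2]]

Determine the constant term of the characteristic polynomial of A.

-1

Expand det(sI - A) for the 3×3 matrix.
p(s) = s^3 - 4s^2 + 6s - 1.
(Check: constant term = det(-A) = (-1)^3 det A = -1; coefficient of s^2 = -tr A = -4.)
The constant term is -1.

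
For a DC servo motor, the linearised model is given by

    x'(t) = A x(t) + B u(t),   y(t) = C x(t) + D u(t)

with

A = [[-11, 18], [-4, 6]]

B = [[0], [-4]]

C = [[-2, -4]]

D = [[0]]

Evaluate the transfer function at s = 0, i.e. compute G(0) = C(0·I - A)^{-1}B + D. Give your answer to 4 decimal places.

G(0) = C(-A)^{-1}B + D = -C A^{-1} B + D.
det A = 6, so A^{-1} = (1/6)·adj(A) = [[1, -3], [2/3, -11/6]]
A^{-1} B = [12, 22/3]^T
C A^{-1} B = -160/3
G(0) = D - C A^{-1} B = 0 - (-160/3) = 160/3 ≈ 53.3333

53.3333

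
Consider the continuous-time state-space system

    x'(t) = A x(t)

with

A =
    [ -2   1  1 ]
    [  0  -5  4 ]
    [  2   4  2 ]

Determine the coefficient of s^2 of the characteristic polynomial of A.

Expand det(sI - A) for the 3×3 matrix.
p(s) = s^3 + 5s^2 - 22s - 70.
(Check: constant term = det(-A) = (-1)^3 det A = -70; coefficient of s^2 = -tr A = 5.)
The coefficient of s^2 is 5.

5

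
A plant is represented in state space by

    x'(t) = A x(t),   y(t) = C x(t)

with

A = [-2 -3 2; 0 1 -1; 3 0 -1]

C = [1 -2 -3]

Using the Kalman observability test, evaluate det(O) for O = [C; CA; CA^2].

129

CA = [[-11, -5, 7]]
CA^2 = [[43, 28, -24]]
Observability matrix O = [C; CA; CA^2] = [[1, -2, -3], [-11, -5, 7], [43, 28, -24]]
Expanding along the first row, det(O) = 1·((-5)·(-24) - 7·28) - (-2)·((-11)·(-24) - 7·43) + (-3)·((-11)·28 - (-5)·43) = 1·(-76) - (-2)·(-37) + (-3)·(-93) = 129
Since det(O) ≠ 0, rank(O) = 3 and the system is completely observable.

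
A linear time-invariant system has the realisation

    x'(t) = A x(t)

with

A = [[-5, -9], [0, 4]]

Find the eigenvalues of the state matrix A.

det(sI - A) = s^2 - (tr A)s + det A, with tr A = (-5) + 4 = -1 and det A = (-5)·4 - (-9)·0 = -20 - 0 = -20.
So p(s) = det(sI - A) = s^2 + s - 20.
Factor s^2 + s - 20: two numbers with sum -1 and product -20 are 4 and -5, so s^2 + s - 20 = (s - 4)(s + 5).
Hence p(s) = (s - 4) (s + 5), with roots -5, 4.
At least one eigenvalue has non-negative real part, so the system is not asymptotically stable.

-5, 4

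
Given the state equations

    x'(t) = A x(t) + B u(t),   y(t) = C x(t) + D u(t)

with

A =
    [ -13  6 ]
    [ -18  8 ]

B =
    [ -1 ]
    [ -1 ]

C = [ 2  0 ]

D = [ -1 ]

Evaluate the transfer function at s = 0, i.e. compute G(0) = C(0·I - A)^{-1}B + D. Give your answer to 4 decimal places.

0.0000

G(0) = C(-A)^{-1}B + D = -C A^{-1} B + D.
det A = 4, so A^{-1} = (1/4)·adj(A) = [[2, -3/2], [9/2, -13/4]]
A^{-1} B = [-1/2, -5/4]^T
C A^{-1} B = -1
G(0) = D - C A^{-1} B = -1 - (-1) = 0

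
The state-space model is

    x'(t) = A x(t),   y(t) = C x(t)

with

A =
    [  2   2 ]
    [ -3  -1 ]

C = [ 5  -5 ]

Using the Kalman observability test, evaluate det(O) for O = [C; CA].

200

CA = [[25, 15]]
Observability matrix O = [C; CA] = [[5, -5], [25, 15]]
det(O) = 5·15 - (-5)·25 = 75 - (-125) = 200
Since det(O) ≠ 0, rank(O) = 2 and the system is completely observable.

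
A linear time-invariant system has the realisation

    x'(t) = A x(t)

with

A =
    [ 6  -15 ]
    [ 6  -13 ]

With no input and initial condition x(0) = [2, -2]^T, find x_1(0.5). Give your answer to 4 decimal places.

det(sI - A) = s^2 - (tr A)s + det A, with tr A = 6 + (-13) = -7 and det A = 6·(-13) - (-15)·6 = -78 - (-90) = 12.
So p(s) = det(sI - A) = s^2 + 7s + 12.
Factor s^2 + 7s + 12: two numbers with sum -7 and product 12 are -3 and -4, so s^2 + 7s + 12 = (s + 3)(s + 4).
Hence p(s) = (s + 3) (s + 4), with roots -4, -3.
The eigenvalues -4, -3 are distinct and real, so A is diagonalisable and x(t) = e^{At} x(0) = V diag(e^{λ_i t}) V^{-1} x(0), where the columns of V are the eigenvectors.
λ = -4: A - (-4)I = [[10, -15], [6, -9]]. Row 1 gives 10·v1 + (-15)·v2 = 0, so take v_1 = [3, 2]^T.
λ = -3: A - (-3)I = [[9, -15], [6, -10]]. Row 1 gives 9·v1 + (-15)·v2 = 0, so take v_2 = [-5, -3]^T.
V = [v_1 v_2] = [[3, -5], [2, -3]] has det V = 1, so V^{-1} = adj(V)/det V = [[-3, 5], [-2, 3]].
Modal coordinates z(0) = V^{-1} x(0): (-3)·2 + 5·(-2) = -16; (-2)·2 + 3·(-2) = -10; so z(0) = [-16, -10]^T.
x_1(t) = Σ_i (v_i)_1 · z_i(0) · e^{λ_i t} (row 1 of V times the modal terms).
x_1(0.5) = 3·(-16)·e^{-4·0.5} + (-5)·(-10)·e^{-3·0.5} = (-48)·0.135335 + 50·0.223130 = 4.6604.

4.6604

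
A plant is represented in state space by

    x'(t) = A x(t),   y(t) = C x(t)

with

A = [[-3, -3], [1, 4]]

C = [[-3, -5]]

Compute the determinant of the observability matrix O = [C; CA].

53

CA = [[4, -11]]
Observability matrix O = [C; CA] = [[-3, -5], [4, -11]]
det(O) = (-3)·(-11) - (-5)·4 = 33 - (-20) = 53
Since det(O) ≠ 0, rank(O) = 2 and the system is completely observable.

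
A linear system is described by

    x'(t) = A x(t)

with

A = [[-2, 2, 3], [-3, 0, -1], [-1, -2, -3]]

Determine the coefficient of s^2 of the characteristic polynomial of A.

5

Expand det(sI - A) for the 3×3 matrix.
p(s) = s^3 + 5s^2 + 13s - 6.
(Check: constant term = det(-A) = (-1)^3 det A = -6; coefficient of s^2 = -tr A = 5.)
The coefficient of s^2 is 5.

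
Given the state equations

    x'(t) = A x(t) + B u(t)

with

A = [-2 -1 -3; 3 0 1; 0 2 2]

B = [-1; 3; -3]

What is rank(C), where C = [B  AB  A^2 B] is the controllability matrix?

3

AB = [[8], [-6], [0]]
A^2B = [[-10], [24], [-12]]
Controllability matrix C = [B  AB  A^2B] = [[-1, 8, -10], [3, -6, 24], [-3, 0, -12]]
det(C) = (-1)·((-6)·(-12) - 24·0) - 8·(3·(-12) - 24·(-3)) + (-10)·(3·0 - (-6)·(-3)) = (-1)·72 - 8·36 + (-10)·(-18) = -180 ≠ 0, so rank(C) = 3.
rank(C) = 3 = n, so the pair (A, B) is completely controllable.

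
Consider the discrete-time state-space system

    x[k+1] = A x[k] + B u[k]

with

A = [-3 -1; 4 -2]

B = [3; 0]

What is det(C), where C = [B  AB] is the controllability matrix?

AB = [[-9], [12]]
Controllability matrix C = [B  AB] = [[3, -9], [0, 12]]
det(C) = 3·12 - (-9)·0 = 36 - 0 = 36
Since det(C) ≠ 0, rank(C) = 2 and the system is completely controllable.

36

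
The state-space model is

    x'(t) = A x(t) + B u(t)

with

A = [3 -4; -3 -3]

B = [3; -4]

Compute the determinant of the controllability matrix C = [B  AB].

109

AB = [[25], [3]]
Controllability matrix C = [B  AB] = [[3, 25], [-4, 3]]
det(C) = 3·3 - 25·(-4) = 9 - (-100) = 109
Since det(C) ≠ 0, rank(C) = 2 and the system is completely controllable.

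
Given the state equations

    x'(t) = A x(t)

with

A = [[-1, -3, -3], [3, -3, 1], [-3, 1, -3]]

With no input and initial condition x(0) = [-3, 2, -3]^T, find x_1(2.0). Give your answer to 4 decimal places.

-0.0549

det(sI - A) = s^3 - (tr A)s^2 + (M11 + M22 + M33)s - det A, where Mii is the 2×2 principal minor of A obtained by deleting row i and column i.
tr A = (-1) + (-3) + (-3) = -7; M11 = (-3)·(-3) - 1·1 = 9 - 1 = 8; M22 = (-1)·(-3) - (-3)·(-3) = 3 - 9 = -6; M33 = (-1)·(-3) - (-3)·3 = 3 - (-9) = 12; sum of minors = 14.
det A = (-1)·((-3)·(-3) - 1·1) - (-3)·(3·(-3) - 1·(-3)) + (-3)·(3·1 - (-3)·(-3)) = (-1)·8 - (-3)·(-6) + (-3)·(-6) = -8.
So p(s) = det(sI - A) = s^3 + 7s^2 + 14s + 8.
Rational-root test: any integer root divides 8. Testing small divisors, s = -1 works: p(-1) = -1 + 7 + (-14) + 8 = 0, so (s + 1) is a factor.
Dividing, p(s) = (s + 1)(s^2 + 6s + 8).
Factor s^2 + 6s + 8: two numbers with sum -6 and product 8 are -2 and -4, so s^2 + 6s + 8 = (s + 2)(s + 4).
Hence p(s) = (s + 1) (s + 2) (s + 4), with roots -4, -2, -1.
The eigenvalues -4, -2, -1 are distinct and real, so A is diagonalisable and x(t) = e^{At} x(0) = V diag(e^{λ_i t}) V^{-1} x(0), where the columns of V are the eigenvectors.
λ = -4: A - (-4)I = [[3, -3, -3], [3, 1, 1], [-3, 1, 1]]. v must be orthogonal to every row; (row 1) × (row 2) = [0, -12, 12], so take v_1 = [0, -1, 1]^T.
λ = -2: A - (-2)I = [[1, -3, -3], [3, -1, 1], [-3, 1, -1]]. v must be orthogonal to every row; (row 1) × (row 2) = [-6, -10, 8], so take v_2 = [3, 5, -4]^T.
λ = -1: A - (-1)I = [[0, -3, -3], [3, -2, 1], [-3, 1, -2]]. v must be orthogonal to every row; (row 1) × (row 2) = [-9, -9, 9], so take v_3 = [-1, -1, 1]^T.
V = [v_1 v_2 v_3] = [[0, 3, -1], [-1, 5, -1], [1, -4, 1]] has det V = 1, so V^{-1} = adj(V)/det V = [[1, 1, 2], [0, 1, 1], [-1, 3, 3]].
Modal coordinates z(0) = V^{-1} x(0): 1·(-3) + 1·2 + 2·(-3) = -7; 0·(-3) + 1·2 + 1·(-3) = -1; (-1)·(-3) + 3·2 + 3·(-3) = 0; so z(0) = [-7, -1, 0]^T.
x_1(t) = Σ_i (v_i)_1 · z_i(0) · e^{λ_i t} (row 1 of V times the modal terms).
x_1(2.0) = 0·(-7)·e^{-4·2.0} + 3·(-1)·e^{-2·2.0} + (-1)·0·e^{-1·2.0} = 0·0.000335 + (-3)·0.018316 + 0·0.135335 = -0.0549.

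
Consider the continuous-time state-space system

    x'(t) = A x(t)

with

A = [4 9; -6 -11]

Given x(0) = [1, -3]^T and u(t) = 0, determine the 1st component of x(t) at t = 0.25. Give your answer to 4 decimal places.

det(sI - A) = s^2 - (tr A)s + det A, with tr A = 4 + (-11) = -7 and det A = 4·(-11) - 9·(-6) = -44 - (-54) = 10.
So p(s) = det(sI - A) = s^2 + 7s + 10.
Factor s^2 + 7s + 10: two numbers with sum -7 and product 10 are -2 and -5, so s^2 + 7s + 10 = (s + 2)(s + 5).
Hence p(s) = (s + 2) (s + 5), with roots -5, -2.
The eigenvalues -5, -2 are distinct and real, so A is diagonalisable and x(t) = e^{At} x(0) = V diag(e^{λ_i t}) V^{-1} x(0), where the columns of V are the eigenvectors.
λ = -5: A - (-5)I = [[9, 9], [-6, -6]]. Row 1 gives 9·v1 + 9·v2 = 0, so take v_1 = [-1, 1]^T.
λ = -2: A - (-2)I = [[6, 9], [-6, -9]]. Row 1 gives 6·v1 + 9·v2 = 0, so take v_2 = [-3, 2]^T.
V = [v_1 v_2] = [[-1, -3], [1, 2]] has det V = 1, so V^{-1} = adj(V)/det V = [[2, 3], [-1, -1]].
Modal coordinates z(0) = V^{-1} x(0): 2·1 + 3·(-3) = -7; (-1)·1 + (-1)·(-3) = 2; so z(0) = [-7, 2]^T.
x_1(t) = Σ_i (v_i)_1 · z_i(0) · e^{λ_i t} (row 1 of V times the modal terms).
x_1(0.25) = (-1)·(-7)·e^{-5·0.25} + (-3)·2·e^{-2·0.25} = 7·0.286505 + (-6)·0.606531 = -1.6337.

-1.6337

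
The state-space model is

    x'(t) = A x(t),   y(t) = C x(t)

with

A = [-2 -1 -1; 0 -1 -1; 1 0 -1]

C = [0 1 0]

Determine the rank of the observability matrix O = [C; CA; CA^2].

CA = [[0, -1, -1]]
CA^2 = [[-1, 1, 2]]
Observability matrix O = [C; CA; CA^2] = [[0, 1, 0], [0, -1, -1], [-1, 1, 2]]
det(O) = 0·((-1)·2 - (-1)·1) - 1·(0·2 - (-1)·(-1)) + 0·(0·1 - (-1)·(-1)) = 0·(-1) - 1·(-1) + 0·(-1) = 1 ≠ 0, so rank(O) = 3.
rank(O) = 3 = n, so the pair (A, C) is completely observable.

3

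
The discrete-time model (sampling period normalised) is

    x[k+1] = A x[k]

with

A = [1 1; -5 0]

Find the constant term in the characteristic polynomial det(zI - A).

For a 2×2 matrix, det(zI - A) = z^2 - (tr A)z + det A.
tr A = 1, det A = 5.
So p(z) = z^2 - z + 5.
The constant term is 5.

5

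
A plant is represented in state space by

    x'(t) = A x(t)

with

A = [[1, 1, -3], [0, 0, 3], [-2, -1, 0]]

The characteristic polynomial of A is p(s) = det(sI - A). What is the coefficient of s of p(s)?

-3

Expand det(sI - A) for the 3×3 matrix.
p(s) = s^3 - s^2 - 3s + 3.
(Check: constant term = det(-A) = (-1)^3 det A = 3; coefficient of s^2 = -tr A = -1.)
The coefficient of s is -3.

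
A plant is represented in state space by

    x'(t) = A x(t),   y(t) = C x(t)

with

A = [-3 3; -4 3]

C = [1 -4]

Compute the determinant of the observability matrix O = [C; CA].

43

CA = [[13, -9]]
Observability matrix O = [C; CA] = [[1, -4], [13, -9]]
det(O) = 1·(-9) - (-4)·13 = -9 - (-52) = 43
Since det(O) ≠ 0, rank(O) = 2 and the system is completely observable.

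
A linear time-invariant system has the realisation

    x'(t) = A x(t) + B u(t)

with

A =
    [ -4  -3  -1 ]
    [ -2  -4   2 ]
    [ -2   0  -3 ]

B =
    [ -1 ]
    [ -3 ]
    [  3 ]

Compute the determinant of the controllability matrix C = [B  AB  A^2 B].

AB = [[10], [20], [-7]]
A^2B = [[-93], [-114], [1]]
Controllability matrix C = [B  AB  A^2B] = [[-1, 10, -93], [-3, 20, -114], [3, -7, 1]]
Expanding along the first row, det(C) = (-1)·(20·1 - (-114)·(-7)) - 10·((-3)·1 - (-114)·3) + (-93)·((-3)·(-7) - 20·3) = (-1)·(-778) - 10·339 + (-93)·(-39) = 1015
Since det(C) ≠ 0, rank(C) = 3 and the system is completely controllable.

1015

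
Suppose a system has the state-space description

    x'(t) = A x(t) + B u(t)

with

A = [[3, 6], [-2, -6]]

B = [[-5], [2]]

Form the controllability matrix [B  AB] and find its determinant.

AB = [[-3], [-2]]
Controllability matrix C = [B  AB] = [[-5, -3], [2, -2]]
det(C) = (-5)·(-2) - (-3)·2 = 10 - (-6) = 16
Since det(C) ≠ 0, rank(C) = 2 and the system is completely controllable.

16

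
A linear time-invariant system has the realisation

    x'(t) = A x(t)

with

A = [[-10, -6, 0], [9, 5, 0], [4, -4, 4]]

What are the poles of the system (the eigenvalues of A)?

-4, -1, 4

det(sI - A) = s^3 - (tr A)s^2 + (M11 + M22 + M33)s - det A, where Mii is the 2×2 principal minor of A obtained by deleting row i and column i.
tr A = (-10) + 5 + 4 = -1; M11 = 5·4 - 0·(-4) = 20 - 0 = 20; M22 = (-10)·4 - 0·4 = -40 - 0 = -40; M33 = (-10)·5 - (-6)·9 = -50 - (-54) = 4; sum of minors = -16.
det A = (-10)·(5·4 - 0·(-4)) - (-6)·(9·4 - 0·4) + 0·(9·(-4) - 5·4) = (-10)·20 - (-6)·36 + 0·(-56) = 16.
So p(s) = det(sI - A) = s^3 + s^2 - 16s - 16.
Rational-root test: any integer root divides -16. Testing small divisors, s = -1 works: p(-1) = -1 + 1 + 16 + (-16) = 0, so (s + 1) is a factor.
Dividing, p(s) = (s + 1)(s^2 - 16).
Factor s^2 - 16: two numbers with sum 0 and product -16 are 4 and -4, so s^2 - 16 = (s - 4)(s + 4).
Hence p(s) = (s - 4) (s + 1) (s + 4), with roots -4, -1, 4.
At least one eigenvalue has non-negative real part, so the system is not asymptotically stable.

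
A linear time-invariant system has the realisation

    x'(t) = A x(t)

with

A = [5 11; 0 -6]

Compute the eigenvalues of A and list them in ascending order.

-6, 5

det(sI - A) = s^2 - (tr A)s + det A, with tr A = 5 + (-6) = -1 and det A = 5·(-6) - 11·0 = -30 - 0 = -30.
So p(s) = det(sI - A) = s^2 + s - 30.
Factor s^2 + s - 30: two numbers with sum -1 and product -30 are 5 and -6, so s^2 + s - 30 = (s - 5)(s + 6).
Hence p(s) = (s - 5) (s + 6), with roots -6, 5.
At least one eigenvalue has non-negative real part, so the system is not asymptotically stable.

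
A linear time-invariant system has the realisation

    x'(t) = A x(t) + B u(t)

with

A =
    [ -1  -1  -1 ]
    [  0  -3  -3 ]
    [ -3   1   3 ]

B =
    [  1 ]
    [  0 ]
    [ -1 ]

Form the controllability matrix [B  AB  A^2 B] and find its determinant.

18

AB = [[0], [3], [-6]]
A^2B = [[3], [9], [-15]]
Controllability matrix C = [B  AB  A^2B] = [[1, 0, 3], [0, 3, 9], [-1, -6, -15]]
Expanding along the first row, det(C) = 1·(3·(-15) - 9·(-6)) - 0·(0·(-15) - 9·(-1)) + 3·(0·(-6) - 3·(-1)) = 1·9 - 0·9 + 3·3 = 18
Since det(C) ≠ 0, rank(C) = 3 and the system is completely controllable.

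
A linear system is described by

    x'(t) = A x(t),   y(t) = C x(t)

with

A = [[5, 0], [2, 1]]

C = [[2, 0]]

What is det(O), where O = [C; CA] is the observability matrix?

0

CA = [[10, 0]]
Observability matrix O = [C; CA] = [[2, 0], [10, 0]]
det(O) = 2·0 - 0·10 = 0 - 0 = 0
Since det(O) = 0, rank(O) < 2 and the system is not completely observable.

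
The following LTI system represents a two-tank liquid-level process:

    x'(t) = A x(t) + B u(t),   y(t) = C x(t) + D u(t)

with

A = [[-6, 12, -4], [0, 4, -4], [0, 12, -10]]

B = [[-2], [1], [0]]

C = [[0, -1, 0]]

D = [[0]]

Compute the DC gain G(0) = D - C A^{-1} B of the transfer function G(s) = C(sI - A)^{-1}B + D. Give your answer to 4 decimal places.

-1.2500

G(0) = C(-A)^{-1}B + D = -C A^{-1} B + D.
det A = -48, so A^{-1} = (1/-48)·adj(A) = [[-1/6, -3/2, 2/3], [0, -5/4, 1/2], [0, -3/2, 1/2]]
A^{-1} B = [-7/6, -5/4, -3/2]^T
C A^{-1} B = 5/4
G(0) = D - C A^{-1} B = 0 - (5/4) = -5/4 ≈ -1.2500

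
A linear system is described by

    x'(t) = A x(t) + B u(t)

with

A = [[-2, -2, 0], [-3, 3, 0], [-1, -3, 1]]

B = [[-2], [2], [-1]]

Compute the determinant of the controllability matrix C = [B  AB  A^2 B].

576

AB = [[0], [12], [-5]]
A^2B = [[-24], [36], [-41]]
Controllability matrix C = [B  AB  A^2B] = [[-2, 0, -24], [2, 12, 36], [-1, -5, -41]]
Expanding along the first row, det(C) = (-2)·(12·(-41) - 36·(-5)) - 0·(2·(-41) - 36·(-1)) + (-24)·(2·(-5) - 12·(-1)) = (-2)·(-312) - 0·(-46) + (-24)·2 = 576
Since det(C) ≠ 0, rank(C) = 3 and the system is completely controllable.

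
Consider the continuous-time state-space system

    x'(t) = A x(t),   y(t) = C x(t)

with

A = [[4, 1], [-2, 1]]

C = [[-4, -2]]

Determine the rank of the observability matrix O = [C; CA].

1

CA = [[-12, -6]]
Observability matrix O = [C; CA] = [[-4, -2], [-12, -6]]
Every row of O is a scalar multiple of row 1 = [-4, -2] (multipliers 1, 3), so the rows span a one-dimensional space.
O ≠ 0, hence rank(O) = 1.
rank(O) = 1 < n = 2, so the pair (A, C) is not completely observable.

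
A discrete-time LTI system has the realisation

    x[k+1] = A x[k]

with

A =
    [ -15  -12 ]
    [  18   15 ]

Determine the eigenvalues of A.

-3, 3

det(zI - A) = z^2 - (tr A)z + det A, with tr A = (-15) + 15 = 0 and det A = (-15)·15 - (-12)·18 = -225 - (-216) = -9.
So p(z) = det(zI - A) = z^2 - 9.
Factor z^2 - 9: two numbers with sum 0 and product -9 are 3 and -3, so z^2 - 9 = (z - 3)(z + 3).
Hence p(z) = (z - 3) (z + 3), with roots -3, 3.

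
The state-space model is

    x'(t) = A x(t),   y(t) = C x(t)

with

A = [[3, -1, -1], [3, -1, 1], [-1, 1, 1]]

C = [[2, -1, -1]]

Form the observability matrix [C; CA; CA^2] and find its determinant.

-4

CA = [[4, -2, -4]]
CA^2 = [[10, -6, -10]]
Observability matrix O = [C; CA; CA^2] = [[2, -1, -1], [4, -2, -4], [10, -6, -10]]
Expanding along the first row, det(O) = 2·((-2)·(-10) - (-4)·(-6)) - (-1)·(4·(-10) - (-4)·10) + (-1)·(4·(-6) - (-2)·10) = 2·(-4) - (-1)·0 + (-1)·(-4) = -4
Since det(O) ≠ 0, rank(O) = 3 and the system is completely observable.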